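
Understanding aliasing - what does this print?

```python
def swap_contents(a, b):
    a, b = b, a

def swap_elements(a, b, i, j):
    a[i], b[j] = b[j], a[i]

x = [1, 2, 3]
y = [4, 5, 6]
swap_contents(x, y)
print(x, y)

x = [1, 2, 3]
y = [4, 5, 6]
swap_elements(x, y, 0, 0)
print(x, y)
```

Key concept: parameter rebinding vs mutation.
Step by step:
`x = [1, 2, 3]` → x = [1, 2, 3]
`y = [4, 5, 6]` → y = [4, 5, 6]
`swap_contents(x, y)` → no visible change to tracked variables
`print(x, y)` → prints [1, 2, 3] [4, 5, 6]
`x = [1, 2, 3]` → x = [1, 2, 3]
`y = [4, 5, 6]` → y = [4, 5, 6]
`swap_elements(x, y, 0, 0)` → x = [4, 2, 3]; y = [1, 5, 6]
`print(x, y)` → prints [4, 2, 3] [1, 5, 6]

Answer:
[1, 2, 3] [4, 5, 6]
[4, 2, 3] [1, 5, 6]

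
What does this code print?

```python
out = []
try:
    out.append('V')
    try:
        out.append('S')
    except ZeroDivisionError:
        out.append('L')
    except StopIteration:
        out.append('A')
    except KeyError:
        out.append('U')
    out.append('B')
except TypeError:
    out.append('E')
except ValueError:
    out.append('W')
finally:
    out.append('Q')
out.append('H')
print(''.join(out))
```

Execution trace: 'V' (try body) → 'S' (inner try body, no exception) → 'B' (try body, no exception) → 'Q' (finally) → 'H' (after the try/except). Output: VSBQH

Answer: VSBQH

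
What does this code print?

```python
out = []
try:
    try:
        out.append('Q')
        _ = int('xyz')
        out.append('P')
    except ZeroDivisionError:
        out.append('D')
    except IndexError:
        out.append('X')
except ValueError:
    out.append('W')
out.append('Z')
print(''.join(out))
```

Execution trace: 'Q' (try body) → 'W' (outer except ValueError) → 'Z' (after the try/except). Output: QWZ

Answer: QWZ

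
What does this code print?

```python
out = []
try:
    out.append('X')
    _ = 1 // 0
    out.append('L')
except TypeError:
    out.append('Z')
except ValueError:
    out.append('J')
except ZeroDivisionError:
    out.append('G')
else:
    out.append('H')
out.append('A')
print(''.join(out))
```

Execution trace: 'X' (try body) → 'G' (except ZeroDivisionError) → 'A' (after the try/except). Output: XGA

Answer: XGA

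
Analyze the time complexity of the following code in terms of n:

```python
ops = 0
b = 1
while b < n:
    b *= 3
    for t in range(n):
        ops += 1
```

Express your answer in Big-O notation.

Each loop level contributes: log n × n. Multiplying the contributions gives O(n log n).

Answer: O(n log n)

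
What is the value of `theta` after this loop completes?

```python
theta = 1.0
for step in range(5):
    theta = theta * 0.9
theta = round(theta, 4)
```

Exponential decay: 1.0 * 0.9^5
`theta` takes the values: 1.0 → 0.9 → 0.81 → 0.729 → 0.6561 → 0.59049 → 0.5905

Answer: 0.5905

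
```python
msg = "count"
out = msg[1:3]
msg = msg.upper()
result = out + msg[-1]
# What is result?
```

Trace:
`msg = "count"` → msg = 'count'
`out = msg[1:3]` → out = 'ou'
`msg = msg.upper()` → msg = 'COUNT'
`result = out + msg[-1]` → result = 'ouT'
So result = 'ouT'

Answer: 'ouT'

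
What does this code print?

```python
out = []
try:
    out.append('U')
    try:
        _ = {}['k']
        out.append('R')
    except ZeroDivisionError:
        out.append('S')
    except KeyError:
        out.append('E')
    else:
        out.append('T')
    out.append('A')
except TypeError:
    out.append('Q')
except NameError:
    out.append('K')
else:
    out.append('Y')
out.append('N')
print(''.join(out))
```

Execution trace: 'U' (try body) → 'E' (inner except KeyError) → 'A' (try body, no exception) → 'Y' (else) → 'N' (after the try/except). Output: UEAYN

Answer: UEAYN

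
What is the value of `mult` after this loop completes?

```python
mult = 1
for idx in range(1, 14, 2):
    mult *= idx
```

Product of 1, 3, 5, ... up to 13
`mult` takes the values: 1 → 3 → 15 → 105 → 945 → 10395 → 135135

Answer: 135135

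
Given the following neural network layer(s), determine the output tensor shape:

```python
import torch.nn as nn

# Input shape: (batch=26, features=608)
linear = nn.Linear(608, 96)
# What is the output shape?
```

Input: (26, 608) -> Output: (26, 96)

Answer: (26, 96)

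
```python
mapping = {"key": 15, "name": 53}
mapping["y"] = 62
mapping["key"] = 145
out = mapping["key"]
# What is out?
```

Trace:
`mapping = {"key": 15, "name": 53}` → mapping = {'key': 15, 'name': 53}
`mapping["y"] = 62` → mapping = {'key': 15, 'name': 53, 'y': 62}
`mapping["key"] = 145` → mapping = {'key': 145, 'name': 53, 'y': 62}
`out = mapping["key"]` → out = 145
So out = 145

Answer: 145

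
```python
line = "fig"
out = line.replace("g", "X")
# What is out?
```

Trace:
`line = "fig"` → line = 'fig'
`out = line.replace("g", "X")` → out = 'fiX'
So out = 'fiX'

Answer: 'fiX'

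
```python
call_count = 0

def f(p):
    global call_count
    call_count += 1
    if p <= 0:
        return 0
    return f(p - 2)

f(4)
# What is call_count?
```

Linear recursion stepping by 2: 3 calls from p=4 down to ≤0.

Answer: 3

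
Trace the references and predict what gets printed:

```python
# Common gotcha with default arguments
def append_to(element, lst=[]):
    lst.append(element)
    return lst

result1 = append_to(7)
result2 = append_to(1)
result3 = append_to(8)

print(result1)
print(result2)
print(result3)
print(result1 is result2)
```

Key concept: mutable default argument gotcha.
Step by step:
`result1 = append_to(7)` → result1 = [7]
`result2 = append_to(1)` → result1 = [7, 1] (same object as result2); result2 = [7, 1] (same object as result1)
`result3 = append_to(8)` → result1 = [7, 1, 8] (same object as result2, result3); result2 = [7, 1, 8] (same object as result1, result3); result3 = [7, 1, 8] (same object as result1, result2)
`print(result1)` → prints [7, 1, 8]
`print(result2)` → prints [7, 1, 8]
`print(result3)` → prints [7, 1, 8]
`print(result1 is result2)` → prints True

Answer:
[7, 1, 8]
[7, 1, 8]
[7, 1, 8]
True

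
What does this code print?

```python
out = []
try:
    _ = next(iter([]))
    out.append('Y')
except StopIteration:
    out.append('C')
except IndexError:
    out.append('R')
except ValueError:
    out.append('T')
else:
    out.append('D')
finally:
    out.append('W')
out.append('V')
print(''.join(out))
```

Execution trace: 'C' (except StopIteration) → 'W' (finally) → 'V' (after the try/except). Output: CWV

Answer: CWV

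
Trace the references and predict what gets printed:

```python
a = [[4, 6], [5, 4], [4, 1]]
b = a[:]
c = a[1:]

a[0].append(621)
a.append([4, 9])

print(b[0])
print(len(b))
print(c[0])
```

Key concept: slice with nested mutation.
Step by step:
`a = [[4, 6], [5, 4], [4, 1]]` → a = [[4, 6], [5, 4], [4, 1]]
`b = a[:]` → b = [[4, 6], [5, 4], [4, 1]]
`c = a[1:]` → c = [[5, 4], [4, 1]]
`a[0].append(621)` → a = [[4, 6, 621], [5, 4], [4, 1]]; b = [[4, 6, 621], [5, 4], [4, 1]]
`a.append([4, 9])` → a = [[4, 6, 621], [5, 4], [4, 1], [4, 9]]
`print(b[0])` → prints [4, 6, 621]
`print(len(b))` → prints 3
`print(c[0])` → prints [5, 4]

Answer:
[4, 6, 621]
3
[5, 4]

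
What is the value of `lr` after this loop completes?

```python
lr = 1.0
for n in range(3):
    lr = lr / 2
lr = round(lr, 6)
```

Halving LR 3 times: 1 / 2^3
`lr` takes the values: 1.0 → 0.5 → 0.25 → 0.125

Answer: 0.125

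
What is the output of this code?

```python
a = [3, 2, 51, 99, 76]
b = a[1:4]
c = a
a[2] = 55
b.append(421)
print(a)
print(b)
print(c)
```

Key concept: slice vs alias.
Step by step:
`a = [3, 2, 51, 99, 76]` → a = [3, 2, 51, 99, 76]
`b = a[1:4]` → b = [2, 51, 99]
`c = a` → c = [3, 2, 51, 99, 76] (same object as a)
`a[2] = 55` → a = [3, 2, 55, 99, 76] (same object as c); c = [3, 2, 55, 99, 76] (same object as a)
`b.append(421)` → b = [2, 51, 99, 421]
`print(a)` → prints [3, 2, 55, 99, 76]
`print(b)` → prints [2, 51, 99, 421]
`print(c)` → prints [3, 2, 55, 99, 76]

Answer:
[3, 2, 55, 99, 76]
[2, 51, 99, 421]
[3, 2, 55, 99, 76]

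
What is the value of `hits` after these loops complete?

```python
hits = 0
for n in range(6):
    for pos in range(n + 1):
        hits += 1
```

Triangle: 1 + 2 + ... + 6
`hits` takes the values: 0 → 1 → 2 → 3 → 4 → 5 → 6 → 7 → 8 → 9 → 10 → 11 → 12 → 13 → 14 → 15 → 16 → 17 → 18 → 19 → 20 → 21

Answer: 21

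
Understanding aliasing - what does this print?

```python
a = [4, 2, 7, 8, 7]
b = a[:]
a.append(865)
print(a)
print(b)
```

Key concept: slice [:] creates copy.
Step by step:
`a = [4, 2, 7, 8, 7]` → a = [4, 2, 7, 8, 7]
`b = a[:]` → b = [4, 2, 7, 8, 7]
`a.append(865)` → a = [4, 2, 7, 8, 7, 865]
`print(a)` → prints [4, 2, 7, 8, 7, 865]
`print(b)` → prints [4, 2, 7, 8, 7]

Answer:
[4, 2, 7, 8, 7, 865]
[4, 2, 7, 8, 7]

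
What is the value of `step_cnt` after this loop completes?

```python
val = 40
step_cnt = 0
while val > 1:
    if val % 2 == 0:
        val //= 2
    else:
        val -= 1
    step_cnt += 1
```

Steps to reduce 40 to 1
`step_cnt` takes the values: 0 → 1 → 2 → 3 → 4 → 5 → 6

Answer: 6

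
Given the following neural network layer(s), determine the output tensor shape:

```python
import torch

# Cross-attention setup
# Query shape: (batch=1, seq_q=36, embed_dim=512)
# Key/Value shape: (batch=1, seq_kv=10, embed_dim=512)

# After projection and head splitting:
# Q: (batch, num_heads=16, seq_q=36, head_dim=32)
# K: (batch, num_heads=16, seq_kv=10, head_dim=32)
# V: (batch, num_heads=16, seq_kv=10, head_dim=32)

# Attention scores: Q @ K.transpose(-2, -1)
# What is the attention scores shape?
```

Input: (1, 36, 512) -> Output: (1, 16, 36, 10)

Answer: (1, 16, 36, 10)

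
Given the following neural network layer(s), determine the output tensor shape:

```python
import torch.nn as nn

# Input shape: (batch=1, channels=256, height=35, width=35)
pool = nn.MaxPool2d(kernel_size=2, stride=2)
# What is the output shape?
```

Input: (1, 256, 35, 35) -> Output: (1, 256, 17, 17)

Answer: (1, 256, 17, 17)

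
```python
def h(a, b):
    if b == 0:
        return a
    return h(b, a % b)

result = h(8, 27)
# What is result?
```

h(8, 27) -> h(27, 8) -> h(8, 3) -> h(3, 2) -> h(2, 1) -> h(1, 0) -> 1

Answer: 1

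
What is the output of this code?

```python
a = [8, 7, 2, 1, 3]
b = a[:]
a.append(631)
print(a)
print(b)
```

Key concept: slice [:] creates copy.
Step by step:
`a = [8, 7, 2, 1, 3]` → a = [8, 7, 2, 1, 3]
`b = a[:]` → b = [8, 7, 2, 1, 3]
`a.append(631)` → a = [8, 7, 2, 1, 3, 631]
`print(a)` → prints [8, 7, 2, 1, 3, 631]
`print(b)` → prints [8, 7, 2, 1, 3]

Answer:
[8, 7, 2, 1, 3, 631]
[8, 7, 2, 1, 3]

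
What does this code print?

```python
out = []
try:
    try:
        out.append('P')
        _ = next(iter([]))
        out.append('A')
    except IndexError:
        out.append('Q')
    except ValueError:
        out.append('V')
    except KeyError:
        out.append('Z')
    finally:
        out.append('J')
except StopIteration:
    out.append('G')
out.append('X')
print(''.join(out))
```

Execution trace: 'P' (try body) → 'J' (finally) → 'G' (outer except StopIteration) → 'X' (after the try/except). Output: PJGX

Answer: PJGX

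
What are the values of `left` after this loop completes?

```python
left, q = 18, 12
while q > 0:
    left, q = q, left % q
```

GCD of 18 and 12
`left` takes the values: 18 → 12 → 6

Answer: 6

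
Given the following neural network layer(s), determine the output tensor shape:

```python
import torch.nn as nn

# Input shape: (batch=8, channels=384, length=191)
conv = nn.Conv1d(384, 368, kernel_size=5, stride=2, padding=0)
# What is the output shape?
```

Input: (8, 384, 191) -> Output: (8, 368, 94)

Answer: (8, 368, 94)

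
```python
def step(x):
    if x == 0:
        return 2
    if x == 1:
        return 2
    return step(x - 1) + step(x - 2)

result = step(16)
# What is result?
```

Build up from base cases: step(0)=2, step(1)=2, step(2)=4, step(3)=6, step(4)=10, step(5)=16, step(6)=26, ..., step(16)=3194

Answer: 3194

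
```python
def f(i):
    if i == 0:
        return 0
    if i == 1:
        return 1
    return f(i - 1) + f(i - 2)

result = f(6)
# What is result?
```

Build up from base cases: f(0)=0, f(1)=1, f(2)=1, f(3)=2, f(4)=3, f(5)=5, f(6)=8

Answer: 8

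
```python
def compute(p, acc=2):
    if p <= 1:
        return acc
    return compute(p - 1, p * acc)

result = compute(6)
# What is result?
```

Accumulator trace (n, acc): (6, 2) -> (5, 12) -> (4, 60) -> (3, 240) -> (2, 720) -> (1, 1440) -> return 1440

Answer: 1440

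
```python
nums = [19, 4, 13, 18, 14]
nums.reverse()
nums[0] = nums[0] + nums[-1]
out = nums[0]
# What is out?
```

Trace:
`nums = [19, 4, 13, 18, 14]` → nums = [19, 4, 13, 18, 14]
`nums.reverse()` → nums = [14, 18, 13, 4, 19]
`nums[0] = nums[0] + nums[-1]` → nums = [33, 18, 13, 4, 19]
`out = nums[0]` → out = 33
So out = 33

Answer: 33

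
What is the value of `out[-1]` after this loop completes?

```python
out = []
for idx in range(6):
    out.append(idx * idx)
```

Last element of squares 0 to 5
`out` takes the values: [] → [0] → [0, 1] → [0, 1, 4] → [0, 1, 4, 9] → [0, 1, 4, 9, 16] → [0, 1, 4, 9, 16, 25]
So `out[-1]` = 25

Answer: 25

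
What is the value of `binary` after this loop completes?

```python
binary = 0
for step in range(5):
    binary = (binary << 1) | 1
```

Build 5 consecutive 1-bits: 0b11111
`binary` takes the values: 0 → 1 → 3 → 7 → 15 → 31

Answer: 31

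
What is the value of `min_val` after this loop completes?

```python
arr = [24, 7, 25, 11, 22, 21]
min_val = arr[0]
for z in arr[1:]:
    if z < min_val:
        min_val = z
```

Minimum of [24, 7, 25, 11, 22, 21]
`min_val` takes the values: 24 → 7

Answer: 7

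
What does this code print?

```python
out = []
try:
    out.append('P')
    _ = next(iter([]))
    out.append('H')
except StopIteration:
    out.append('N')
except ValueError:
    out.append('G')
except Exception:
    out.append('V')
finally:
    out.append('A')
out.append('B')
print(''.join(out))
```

Execution trace: 'P' (try body) → 'N' (except StopIteration) → 'A' (finally) → 'B' (after the try/except). Output: PNAB

Answer: PNAB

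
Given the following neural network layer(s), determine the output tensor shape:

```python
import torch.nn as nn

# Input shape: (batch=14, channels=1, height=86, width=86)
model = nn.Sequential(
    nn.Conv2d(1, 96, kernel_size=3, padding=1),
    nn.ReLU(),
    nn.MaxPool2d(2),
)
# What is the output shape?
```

Input: (14, 1, 86, 86) -> after Conv2d: (14, 96, 86, 86) -> after ReLU: (14, 96, 86, 86) -> Output: (14, 96, 43, 43)

Answer: (14, 96, 43, 43)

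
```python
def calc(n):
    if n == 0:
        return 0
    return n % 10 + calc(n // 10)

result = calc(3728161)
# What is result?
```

Sum of digits of 3728161: 1 + 6 + 1 + 8 + 2 + 7 + 3 = 28

Answer: 28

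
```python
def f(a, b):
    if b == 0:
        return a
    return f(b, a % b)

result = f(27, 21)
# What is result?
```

f(27, 21) -> f(21, 6) -> f(6, 3) -> f(3, 0) -> 3

Answer: 3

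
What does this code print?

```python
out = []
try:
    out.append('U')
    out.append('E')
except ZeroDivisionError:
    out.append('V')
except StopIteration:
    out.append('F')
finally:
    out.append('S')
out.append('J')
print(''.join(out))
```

Execution trace: 'U' (try body) → 'E' (try body, no exception) → 'S' (finally) → 'J' (after the try/except). Output: UESJ

Answer: UESJ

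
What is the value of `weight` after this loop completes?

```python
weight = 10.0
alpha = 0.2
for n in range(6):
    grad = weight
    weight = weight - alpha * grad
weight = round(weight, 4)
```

Gradient descent: w = 10.0 * (1 - 0.2)^6
`weight` takes the values: 10.0 → 8.0 → 6.4 → 5.12 → 4.096 → 3.2768 → 2.62144 → 2.6214

Answer: 2.6214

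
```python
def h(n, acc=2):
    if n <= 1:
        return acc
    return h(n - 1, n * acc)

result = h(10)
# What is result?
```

Accumulator trace (n, acc): (10, 2) -> (9, 20) -> (8, 180) -> (7, 1440) -> (6, 10080) -> (5, 60480) -> (4, 302400) -> (3, 1209600) -> (2, 3628800) -> (1, 7257600) -> return 7257600

Answer: 7257600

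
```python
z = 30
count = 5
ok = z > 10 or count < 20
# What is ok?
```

Trace:
`z = 30` → z = 30
`count = 5` → count = 5
`ok = z > 10 or count < 20` → ok = True
So ok = True

Answer: True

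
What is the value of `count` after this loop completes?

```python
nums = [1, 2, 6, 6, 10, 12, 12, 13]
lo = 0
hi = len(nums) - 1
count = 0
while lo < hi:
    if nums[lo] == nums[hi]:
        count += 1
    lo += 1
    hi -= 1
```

Count matching pairs from ends
`count` takes the values: 0

Answer: 0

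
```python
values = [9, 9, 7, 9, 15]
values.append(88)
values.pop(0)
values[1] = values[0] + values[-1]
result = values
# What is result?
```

Trace:
`values = [9, 9, 7, 9, 15]` → values = [9, 9, 7, 9, 15]
`values.append(88)` → values = [9, 9, 7, 9, 15, 88]
`values.pop(0)` → values = [9, 7, 9, 15, 88]
`values[1] = values[0] + values[-1]` → values = [9, 97, 9, 15, 88]
`result = values` → result = [9, 97, 9, 15, 88]
So result = [9, 97, 9, 15, 88]

Answer: [9, 97, 9, 15, 88]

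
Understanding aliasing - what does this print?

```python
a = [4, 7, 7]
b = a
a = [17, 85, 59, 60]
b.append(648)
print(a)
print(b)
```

Key concept: rebinding vs mutation: a is rebound to a new list, b still points at the original.
Step by step:
`a = [4, 7, 7]` → a = [4, 7, 7]
`b = a` → b = [4, 7, 7] (same object as a)
`a = [17, 85, 59, 60]` → a = [17, 85, 59, 60]
`b.append(648)` → b = [4, 7, 7, 648]
`print(a)` → prints [17, 85, 59, 60]
`print(b)` → prints [4, 7, 7, 648]

Answer:
[17, 85, 59, 60]
[4, 7, 7, 648]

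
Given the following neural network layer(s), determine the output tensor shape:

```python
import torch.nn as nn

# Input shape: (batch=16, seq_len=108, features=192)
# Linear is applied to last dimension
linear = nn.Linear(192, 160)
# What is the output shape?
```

Input: (16, 108, 192) -> Output: (16, 108, 160)

Answer: (16, 108, 160)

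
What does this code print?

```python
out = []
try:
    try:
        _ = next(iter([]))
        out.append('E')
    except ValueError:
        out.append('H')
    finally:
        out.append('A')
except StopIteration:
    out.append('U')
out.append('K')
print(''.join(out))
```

Execution trace: 'A' (inner finally) → 'U' (outer except StopIteration) → 'K' (after the try/except). Output: AUK

Answer: AUK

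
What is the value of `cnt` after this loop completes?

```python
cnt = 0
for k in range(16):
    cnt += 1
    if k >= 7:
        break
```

Loop breaks when k reaches 7, cnt is 8
`cnt` takes the values: 0 → 1 → 2 → 3 → 4 → 5 → 6 → 7 → 8

Answer: 8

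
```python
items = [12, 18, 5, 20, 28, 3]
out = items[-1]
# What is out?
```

Trace:
`items = [12, 18, 5, 20, 28, 3]` → items = [12, 18, 5, 20, 28, 3]
`out = items[-1]` → out = 3
So out = 3

Answer: 3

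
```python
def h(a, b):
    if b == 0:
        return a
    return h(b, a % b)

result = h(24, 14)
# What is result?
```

h(24, 14) -> h(14, 10) -> h(10, 4) -> h(4, 2) -> h(2, 0) -> 2

Answer: 2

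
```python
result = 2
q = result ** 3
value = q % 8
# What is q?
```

Trace:
`result = 2` → result = 2
`q = result ** 3` → q = 8
`value = q % 8` → value = 0
So q = 8

Answer: 8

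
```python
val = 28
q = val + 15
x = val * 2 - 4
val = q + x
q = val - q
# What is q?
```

Trace:
`val = 28` → val = 28
`q = val + 15` → q = 43
`x = val * 2 - 4` → x = 52
`val = q + x` → val = 95
`q = val - q` → q = 52
So q = 52

Answer: 52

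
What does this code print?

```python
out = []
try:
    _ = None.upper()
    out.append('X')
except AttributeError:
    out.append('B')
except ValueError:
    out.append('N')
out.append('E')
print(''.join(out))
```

Execution trace: 'B' (except AttributeError) → 'E' (after the try/except). Output: BE

Answer: BE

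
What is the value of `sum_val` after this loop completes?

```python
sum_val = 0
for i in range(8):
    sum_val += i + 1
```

Start at 0, add 1 to 8 = 36
`sum_val` takes the values: 0 → 1 → 3 → 6 → 10 → 15 → 21 → 28 → 36

Answer: 36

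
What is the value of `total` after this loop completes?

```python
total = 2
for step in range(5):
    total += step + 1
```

Start at 2, add 1 to 5 = 17
`total` takes the values: 2 → 3 → 5 → 8 → 12 → 17

Answer: 17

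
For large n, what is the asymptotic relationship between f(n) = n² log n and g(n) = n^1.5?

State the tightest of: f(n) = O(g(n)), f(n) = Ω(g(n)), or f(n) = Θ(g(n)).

n² log n vs n^1.5: f(n) = Ω(g(n)) but not O(g(n)) — n² log n grows strictly faster than n^1.5.

Answer: f(n) = Ω(g(n)) but not O(g(n)) — n² log n grows strictly faster than n^1.5.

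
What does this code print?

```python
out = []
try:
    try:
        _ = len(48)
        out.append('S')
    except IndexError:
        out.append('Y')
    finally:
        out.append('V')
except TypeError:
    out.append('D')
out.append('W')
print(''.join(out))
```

Execution trace: 'V' (finally) → 'D' (outer except TypeError) → 'W' (after the try/except). Output: VDW

Answer: VDW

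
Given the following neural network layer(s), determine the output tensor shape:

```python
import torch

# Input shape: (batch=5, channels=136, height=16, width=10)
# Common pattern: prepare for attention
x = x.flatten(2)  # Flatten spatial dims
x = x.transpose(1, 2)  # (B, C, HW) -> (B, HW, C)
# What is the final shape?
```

Input: (5, 136, 16, 10) -> after flatten(2): (5, 136, 160) -> Output: (5, 160, 136)

Answer: (5, 160, 136)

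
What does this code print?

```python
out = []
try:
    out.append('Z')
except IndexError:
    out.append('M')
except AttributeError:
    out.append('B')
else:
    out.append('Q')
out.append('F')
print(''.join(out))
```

Execution trace: 'Z' (try body, no exception) → 'Q' (else) → 'F' (after the try/except). Output: ZQF

Answer: ZQF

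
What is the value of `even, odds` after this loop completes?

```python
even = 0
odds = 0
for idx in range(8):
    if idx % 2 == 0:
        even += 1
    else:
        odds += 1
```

Count evens and odds in range(8)
`even, odds` takes the values: (0, 0) → (1, 0) → (1, 1) → (2, 1) → (2, 2) → (3, 2) → (3, 3) → (4, 3) → (4, 4)

Answer: 4, 4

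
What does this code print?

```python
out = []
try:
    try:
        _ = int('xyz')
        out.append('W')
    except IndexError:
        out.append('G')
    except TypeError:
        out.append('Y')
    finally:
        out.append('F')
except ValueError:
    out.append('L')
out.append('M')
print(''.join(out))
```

Execution trace: 'F' (finally) → 'L' (outer except ValueError) → 'M' (after the try/except). Output: FLM

Answer: FLM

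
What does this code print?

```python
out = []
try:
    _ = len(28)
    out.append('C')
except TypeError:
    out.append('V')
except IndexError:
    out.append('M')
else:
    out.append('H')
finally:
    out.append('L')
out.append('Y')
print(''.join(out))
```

Execution trace: 'V' (except TypeError) → 'L' (finally) → 'Y' (after the try/except). Output: VLY

Answer: VLY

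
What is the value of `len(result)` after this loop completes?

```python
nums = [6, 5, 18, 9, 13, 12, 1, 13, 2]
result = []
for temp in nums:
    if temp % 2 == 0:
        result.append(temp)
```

Count even numbers in [6, 5, 18, 9, 13, 12, 1, 13, 2]
`result` takes the values: [] → [6] → [6, 18] → [6, 18, 12] → [6, 18, 12, 2]
So `len(result)` = 4

Answer: 4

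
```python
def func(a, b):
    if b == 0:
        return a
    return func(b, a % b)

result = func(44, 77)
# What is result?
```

func(44, 77) -> func(77, 44) -> func(44, 33) -> func(33, 11) -> func(11, 0) -> 11

Answer: 11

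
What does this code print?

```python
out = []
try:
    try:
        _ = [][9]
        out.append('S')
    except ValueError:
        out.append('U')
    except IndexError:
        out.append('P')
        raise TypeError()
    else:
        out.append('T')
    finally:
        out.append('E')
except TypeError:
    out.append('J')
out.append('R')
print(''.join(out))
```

Execution trace: 'P' (inner except IndexError) → 'E' (inner finally) → 'J' (outer except TypeError) → 'R' (after the try/except). Output: PEJR

Answer: PEJR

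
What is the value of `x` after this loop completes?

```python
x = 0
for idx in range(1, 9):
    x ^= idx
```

XOR of 1 to 8
`x` takes the values: 0 → 1 → 3 → 0 → 4 → 1 → 7 → 0 → 8

Answer: 8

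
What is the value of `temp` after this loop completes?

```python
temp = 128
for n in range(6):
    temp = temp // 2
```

Halve 6 times: 128 // 2^6 = 2
`temp` takes the values: 128 → 64 → 32 → 16 → 8 → 4 → 2

Answer: 2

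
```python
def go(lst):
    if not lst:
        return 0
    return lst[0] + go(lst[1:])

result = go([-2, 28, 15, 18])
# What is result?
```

(-2) + 28 + 15 + 18 + 0 = 59

Answer: 59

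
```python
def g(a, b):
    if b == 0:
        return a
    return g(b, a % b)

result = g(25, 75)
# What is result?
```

g(25, 75) -> g(75, 25) -> g(25, 0) -> 25

Answer: 25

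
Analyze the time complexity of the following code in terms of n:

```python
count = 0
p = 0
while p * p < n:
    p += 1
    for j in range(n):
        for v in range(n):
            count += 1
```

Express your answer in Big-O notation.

Each loop level contributes: √n × n × n. Multiplying the contributions gives O(n^2√n).

Answer: O(n^2√n)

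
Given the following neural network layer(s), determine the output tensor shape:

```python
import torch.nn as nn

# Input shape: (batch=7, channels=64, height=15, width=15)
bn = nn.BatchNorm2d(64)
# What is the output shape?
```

Input: (7, 64, 15, 15) -> Output: (7, 64, 15, 15)

Answer: (7, 64, 15, 15)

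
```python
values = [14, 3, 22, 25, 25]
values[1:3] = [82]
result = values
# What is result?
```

Trace:
`values = [14, 3, 22, 25, 25]` → values = [14, 3, 22, 25, 25]
`values[1:3] = [82]` → values = [14, 82, 25, 25]
`result = values` → result = [14, 82, 25, 25]
So result = [14, 82, 25, 25]

Answer: [14, 82, 25, 25]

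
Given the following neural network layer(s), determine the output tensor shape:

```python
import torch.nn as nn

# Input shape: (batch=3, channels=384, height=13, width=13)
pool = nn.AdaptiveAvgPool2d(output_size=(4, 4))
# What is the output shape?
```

Input: (3, 384, 13, 13) -> Output: (3, 384, 4, 4)

Answer: (3, 384, 4, 4)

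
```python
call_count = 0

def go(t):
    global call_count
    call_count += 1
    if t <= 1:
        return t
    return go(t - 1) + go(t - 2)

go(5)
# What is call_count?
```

Calls(t) = 1 + Calls(t-1) + Calls(t-2); Calls(0)=Calls(1)=1. For t=5 this gives 15.

Answer: 15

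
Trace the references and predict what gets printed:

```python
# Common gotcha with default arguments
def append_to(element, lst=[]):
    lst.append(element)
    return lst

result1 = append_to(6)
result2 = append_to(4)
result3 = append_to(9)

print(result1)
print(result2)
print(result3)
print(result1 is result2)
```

Key concept: mutable default argument gotcha.
Step by step:
`result1 = append_to(6)` → result1 = [6]
`result2 = append_to(4)` → result1 = [6, 4] (same object as result2); result2 = [6, 4] (same object as result1)
`result3 = append_to(9)` → result1 = [6, 4, 9] (same object as result2, result3); result2 = [6, 4, 9] (same object as result1, result3); result3 = [6, 4, 9] (same object as result1, result2)
`print(result1)` → prints [6, 4, 9]
`print(result2)` → prints [6, 4, 9]
`print(result3)` → prints [6, 4, 9]
`print(result1 is result2)` → prints True

Answer:
[6, 4, 9]
[6, 4, 9]
[6, 4, 9]
True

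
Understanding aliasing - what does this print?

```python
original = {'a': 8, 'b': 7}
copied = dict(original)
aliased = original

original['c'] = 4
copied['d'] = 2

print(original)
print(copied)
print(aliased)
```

Key concept: dict() creates copy, assignment creates alias.
Step by step:
`original = {'a': 8, 'b': 7}` → original = {'a': 8, 'b': 7}
`copied = dict(original)` → copied = {'a': 8, 'b': 7}
`aliased = original` → aliased = {'a': 8, 'b': 7} (same object as original)
`original['c'] = 4` → original = {'a': 8, 'b': 7, 'c': 4} (same object as aliased); aliased = {'a': 8, 'b': 7, 'c': 4} (same object as original)
`copied['d'] = 2` → copied = {'a': 8, 'b': 7, 'd': 2}
`print(original)` → prints {'a': 8, 'b': 7, 'c': 4}
`print(copied)` → prints {'a': 8, 'b': 7, 'd': 2}
`print(aliased)` → prints {'a': 8, 'b': 7, 'c': 4}

Answer:
{'a': 8, 'b': 7, 'c': 4}
{'a': 8, 'b': 7, 'd': 2}
{'a': 8, 'b': 7, 'c': 4}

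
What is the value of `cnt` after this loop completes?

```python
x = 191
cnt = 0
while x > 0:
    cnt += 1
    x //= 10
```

Count digits by repeated division by 10
`cnt` takes the values: 0 → 1 → 2 → 3

Answer: 3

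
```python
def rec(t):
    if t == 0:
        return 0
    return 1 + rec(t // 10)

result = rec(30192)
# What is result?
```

Count of digits of 30192: 5

Answer: 5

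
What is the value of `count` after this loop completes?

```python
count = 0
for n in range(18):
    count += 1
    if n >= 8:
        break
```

Loop breaks when n reaches 8, count is 9
`count` takes the values: 0 → 1 → 2 → 3 → 4 → 5 → 6 → 7 → 8 → 9

Answer: 9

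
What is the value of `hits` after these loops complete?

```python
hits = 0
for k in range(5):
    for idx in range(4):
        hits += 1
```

5 * 4 = 20
`hits` takes the values: 0 → 1 → 2 → 3 → 4 → 5 → 6 → 7 → 8 → 9 → 10 → 11 → 12 → 13 → 14 → 15 → 16 → 17 → 18 → 19 → 20

Answer: 20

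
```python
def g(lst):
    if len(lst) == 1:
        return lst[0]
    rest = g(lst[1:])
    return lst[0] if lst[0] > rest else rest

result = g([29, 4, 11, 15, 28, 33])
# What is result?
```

Recursive max over [29, 4, 11, 15, 28, 33] = 33

Answer: 33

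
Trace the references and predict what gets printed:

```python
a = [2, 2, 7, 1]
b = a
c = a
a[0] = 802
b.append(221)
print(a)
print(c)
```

Key concept: multiple aliases.
Step by step:
`a = [2, 2, 7, 1]` → a = [2, 2, 7, 1]
`b = a` → b = [2, 2, 7, 1] (same object as a)
`c = a` → c = [2, 2, 7, 1] (same object as a, b)
`a[0] = 802` → a = [802, 2, 7, 1] (same object as b, c); b = [802, 2, 7, 1] (same object as a, c); c = [802, 2, 7, 1] (same object as a, b)
`b.append(221)` → a = [802, 2, 7, 1, 221] (same object as b, c); b = [802, 2, 7, 1, 221] (same object as a, c); c = [802, 2, 7, 1, 221] (same object as a, b)
`print(a)` → prints [802, 2, 7, 1, 221]
`print(c)` → prints [802, 2, 7, 1, 221]

Answer:
[802, 2, 7, 1, 221]
[802, 2, 7, 1, 221]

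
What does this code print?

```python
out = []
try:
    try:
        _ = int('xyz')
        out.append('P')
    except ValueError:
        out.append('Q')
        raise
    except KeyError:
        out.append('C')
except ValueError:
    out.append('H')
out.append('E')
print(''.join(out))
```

Execution trace: 'Q' (inner except ValueError) → 'H' (outer except ValueError) → 'E' (after the try/except). Output: QHE

Answer: QHE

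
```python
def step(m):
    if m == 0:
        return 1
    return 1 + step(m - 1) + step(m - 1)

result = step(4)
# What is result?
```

step(m) = 1 + 2·step(m-1), step(0)=1. Closed form: (1+1)·2^4 - 1 = 31.

Answer: 31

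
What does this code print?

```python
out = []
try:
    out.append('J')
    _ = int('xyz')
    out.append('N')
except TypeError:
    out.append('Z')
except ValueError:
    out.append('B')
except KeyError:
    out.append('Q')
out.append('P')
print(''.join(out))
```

Execution trace: 'J' (try body) → 'B' (except ValueError) → 'P' (after the try/except). Output: JBP

Answer: JBP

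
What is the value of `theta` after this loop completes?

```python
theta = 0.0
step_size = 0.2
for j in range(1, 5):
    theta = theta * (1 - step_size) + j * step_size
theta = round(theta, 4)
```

Moving average with lr=0.2
`theta` takes the values: 0.0 → 0.2 → 0.56 → 1.048 → 1.6384

Answer: 1.6384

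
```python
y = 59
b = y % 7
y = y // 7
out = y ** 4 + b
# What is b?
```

Trace:
`y = 59` → y = 59
`b = y % 7` → b = 3
`y = y // 7` → y = 8
`out = y ** 4 + b` → out = 4099
So b = 3

Answer: 3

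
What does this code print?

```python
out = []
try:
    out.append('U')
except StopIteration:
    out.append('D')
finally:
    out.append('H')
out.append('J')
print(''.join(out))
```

Execution trace: 'U' (try body, no exception) → 'H' (finally) → 'J' (after the try/except). Output: UHJ

Answer: UHJ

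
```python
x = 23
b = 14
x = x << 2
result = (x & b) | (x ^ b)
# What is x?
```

Trace:
`x = 23` → x = 23
`b = 14` → b = 14
`x = x << 2` → x = 92
`result = (x & b) | (x ^ b)` → result = 94
So x = 92

Answer: 92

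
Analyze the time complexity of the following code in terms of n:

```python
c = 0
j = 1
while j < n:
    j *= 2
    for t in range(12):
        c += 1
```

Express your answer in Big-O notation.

Each loop level contributes: log n × 1. Multiplying the contributions gives O(log n).

Answer: O(log n)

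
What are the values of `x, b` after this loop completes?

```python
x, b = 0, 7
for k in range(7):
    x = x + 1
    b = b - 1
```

x goes 0→7, b goes 7→0
`x, b` takes the values: (0, 7) → (1, 7) → (1, 6) → (2, 6) → (2, 5) → (3, 5) → (3, 4) → (4, 4) → (4, 3) → (5, 3) → (5, 2) → (6, 2) → (6, 1) → (7, 1) → (7, 0)

Answer: 7, 0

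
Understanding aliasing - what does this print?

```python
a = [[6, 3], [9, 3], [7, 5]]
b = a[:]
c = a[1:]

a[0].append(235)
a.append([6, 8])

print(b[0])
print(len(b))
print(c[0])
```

Key concept: slice with nested mutation.
Step by step:
`a = [[6, 3], [9, 3], [7, 5]]` → a = [[6, 3], [9, 3], [7, 5]]
`b = a[:]` → b = [[6, 3], [9, 3], [7, 5]]
`c = a[1:]` → c = [[9, 3], [7, 5]]
`a[0].append(235)` → a = [[6, 3, 235], [9, 3], [7, 5]]; b = [[6, 3, 235], [9, 3], [7, 5]]
`a.append([6, 8])` → a = [[6, 3, 235], [9, 3], [7, 5], [6, 8]]
`print(b[0])` → prints [6, 3, 235]
`print(len(b))` → prints 3
`print(c[0])` → prints [9, 3]

Answer:
[6, 3, 235]
3
[9, 3]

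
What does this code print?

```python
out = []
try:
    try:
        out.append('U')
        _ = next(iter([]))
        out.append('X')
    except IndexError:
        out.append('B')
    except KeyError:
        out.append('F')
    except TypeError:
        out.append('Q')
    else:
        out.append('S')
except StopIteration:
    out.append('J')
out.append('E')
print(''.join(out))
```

Execution trace: 'U' (try body) → 'J' (outer except StopIteration) → 'E' (after the try/except). Output: UJE

Answer: UJE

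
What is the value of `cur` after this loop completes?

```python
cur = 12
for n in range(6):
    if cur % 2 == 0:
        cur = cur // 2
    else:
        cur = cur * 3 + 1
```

Collatz-style transformation from 12
`cur` takes the values: 12 → 6 → 3 → 10 → 5 → 16 → 8

Answer: 8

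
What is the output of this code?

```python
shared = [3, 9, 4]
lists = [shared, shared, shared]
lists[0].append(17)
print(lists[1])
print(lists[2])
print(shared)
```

Key concept: list of same reference.
Step by step:
`shared = [3, 9, 4]` → shared = [3, 9, 4]
`lists = [shared, shared, shared]` → lists = [[3, 9, 4], [3, 9, 4], [3, 9, 4]]
`lists[0].append(17)` → shared = [3, 9, 4, 17]; lists = [[3, 9, 4, 17], [3, 9, 4, 17], [3, 9, 4, 17]]
`print(lists[1])` → prints [3, 9, 4, 17]
`print(lists[2])` → prints [3, 9, 4, 17]
`print(shared)` → prints [3, 9, 4, 17]

Answer:
[3, 9, 4, 17]
[3, 9, 4, 17]
[3, 9, 4, 17]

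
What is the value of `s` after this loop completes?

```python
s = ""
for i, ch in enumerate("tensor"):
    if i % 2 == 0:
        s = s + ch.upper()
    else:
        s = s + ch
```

Uppercase even positions in 'tensor'
`s` takes the values: "" → "T" → "Te" → "TeN" → "TeNs" → "TeNsO" → "TeNsOr"

Answer: "TeNsOr"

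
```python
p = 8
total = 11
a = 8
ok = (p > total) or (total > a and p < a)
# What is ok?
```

Trace:
`p = 8` → p = 8
`total = 11` → total = 11
`a = 8` → a = 8
`ok = (p > total) or (total > a and p < a)` → ok = False
So ok = False

Answer: False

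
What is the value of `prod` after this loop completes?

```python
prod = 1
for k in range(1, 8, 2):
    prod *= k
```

Product of 1, 3, 5, ... up to 7
`prod` takes the values: 1 → 3 → 15 → 105

Answer: 105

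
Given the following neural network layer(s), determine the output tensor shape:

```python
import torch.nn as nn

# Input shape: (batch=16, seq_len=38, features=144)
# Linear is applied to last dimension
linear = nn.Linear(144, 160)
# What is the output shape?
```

Input: (16, 38, 144) -> Output: (16, 38, 160)

Answer: (16, 38, 160)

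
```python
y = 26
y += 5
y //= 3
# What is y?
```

Trace:
`y = 26` → y = 26
`y += 5` → y = 31
`y //= 3` → y = 10
So y = 10

Answer: 10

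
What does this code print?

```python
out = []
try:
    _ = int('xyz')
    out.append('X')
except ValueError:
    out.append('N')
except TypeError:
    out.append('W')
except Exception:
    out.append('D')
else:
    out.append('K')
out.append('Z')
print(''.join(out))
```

Execution trace: 'N' (except ValueError) → 'Z' (after the try/except). Output: NZ

Answer: NZ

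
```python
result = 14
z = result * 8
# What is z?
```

Trace:
`result = 14` → result = 14
`z = result * 8` → z = 112
So z = 112

Answer: 112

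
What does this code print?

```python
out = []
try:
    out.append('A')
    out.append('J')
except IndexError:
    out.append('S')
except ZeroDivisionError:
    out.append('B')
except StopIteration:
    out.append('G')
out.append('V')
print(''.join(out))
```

Execution trace: 'A' (try body) → 'J' (try body, no exception) → 'V' (after the try/except). Output: AJV

Answer: AJV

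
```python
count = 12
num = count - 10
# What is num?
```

Trace:
`count = 12` → count = 12
`num = count - 10` → num = 2
So num = 2

Answer: 2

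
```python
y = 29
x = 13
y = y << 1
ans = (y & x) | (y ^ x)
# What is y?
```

Trace:
`y = 29` → y = 29
`x = 13` → x = 13
`y = y << 1` → y = 58
`ans = (y & x) | (y ^ x)` → ans = 63
So y = 58

Answer: 58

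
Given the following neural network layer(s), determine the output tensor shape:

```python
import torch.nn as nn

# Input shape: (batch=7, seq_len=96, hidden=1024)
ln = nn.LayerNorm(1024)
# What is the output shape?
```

Input: (7, 96, 1024) -> Output: (7, 96, 1024)

Answer: (7, 96, 1024)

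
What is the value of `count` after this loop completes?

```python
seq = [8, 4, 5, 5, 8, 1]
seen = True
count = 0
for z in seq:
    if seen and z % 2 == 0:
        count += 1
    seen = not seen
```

Count even values at even positions
`count` takes the values: 0 → 1 → 2

Answer: 2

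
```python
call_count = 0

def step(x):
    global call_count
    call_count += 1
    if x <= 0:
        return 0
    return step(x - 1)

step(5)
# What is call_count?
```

Linear recursion stepping by 1: 6 calls from x=5 down to ≤0.

Answer: 6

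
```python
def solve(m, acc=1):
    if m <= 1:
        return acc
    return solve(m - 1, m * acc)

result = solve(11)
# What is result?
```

Accumulator trace (n, acc): (11, 1) -> (10, 11) -> (9, 110) -> (8, 990) -> (7, 7920) -> (6, 55440) -> (5, 332640) -> (4, 1663200) -> (3, 6652800) -> (2, 19958400) -> (1, 39916800) -> return 39916800

Answer: 39916800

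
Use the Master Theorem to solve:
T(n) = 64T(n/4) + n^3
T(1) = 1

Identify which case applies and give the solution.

a=64, b=4, f(n)=n^3. log_4(64) = 3. Since c=3 = 3, Case 2 applies: T(n) = Θ(n^log_b(a) · log n) = O(n^3 log n).

Answer: O(n^3 log n) - Case 2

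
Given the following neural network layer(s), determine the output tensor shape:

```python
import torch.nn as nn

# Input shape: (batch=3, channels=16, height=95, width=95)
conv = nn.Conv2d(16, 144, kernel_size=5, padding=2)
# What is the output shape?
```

Input: (3, 16, 95, 95) -> Output: (3, 144, 95, 95)

Answer: (3, 144, 95, 95)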